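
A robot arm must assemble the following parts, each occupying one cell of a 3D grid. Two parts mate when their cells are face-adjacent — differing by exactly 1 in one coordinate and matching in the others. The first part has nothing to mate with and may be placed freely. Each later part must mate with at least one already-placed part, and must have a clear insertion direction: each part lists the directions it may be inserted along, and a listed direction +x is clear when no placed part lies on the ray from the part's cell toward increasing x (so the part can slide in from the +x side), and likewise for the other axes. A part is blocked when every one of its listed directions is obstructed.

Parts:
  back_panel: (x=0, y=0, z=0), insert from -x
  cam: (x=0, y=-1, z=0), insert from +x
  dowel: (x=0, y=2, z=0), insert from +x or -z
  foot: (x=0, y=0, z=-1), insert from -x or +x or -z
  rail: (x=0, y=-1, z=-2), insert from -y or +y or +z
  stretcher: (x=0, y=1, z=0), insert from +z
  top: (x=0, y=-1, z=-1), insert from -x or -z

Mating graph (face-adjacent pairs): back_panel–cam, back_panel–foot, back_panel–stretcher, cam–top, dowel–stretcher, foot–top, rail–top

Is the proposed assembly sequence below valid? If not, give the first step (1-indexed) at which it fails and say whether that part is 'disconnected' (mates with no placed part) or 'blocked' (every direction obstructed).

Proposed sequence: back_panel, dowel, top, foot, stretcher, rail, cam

1. back_panel@(0, 0, 0) [-x clear] — {back_panel}
2. dowel@(0, 2, 0) — no placed neighbour ⇒ disconnected

Invalid at step 2 (disconnected)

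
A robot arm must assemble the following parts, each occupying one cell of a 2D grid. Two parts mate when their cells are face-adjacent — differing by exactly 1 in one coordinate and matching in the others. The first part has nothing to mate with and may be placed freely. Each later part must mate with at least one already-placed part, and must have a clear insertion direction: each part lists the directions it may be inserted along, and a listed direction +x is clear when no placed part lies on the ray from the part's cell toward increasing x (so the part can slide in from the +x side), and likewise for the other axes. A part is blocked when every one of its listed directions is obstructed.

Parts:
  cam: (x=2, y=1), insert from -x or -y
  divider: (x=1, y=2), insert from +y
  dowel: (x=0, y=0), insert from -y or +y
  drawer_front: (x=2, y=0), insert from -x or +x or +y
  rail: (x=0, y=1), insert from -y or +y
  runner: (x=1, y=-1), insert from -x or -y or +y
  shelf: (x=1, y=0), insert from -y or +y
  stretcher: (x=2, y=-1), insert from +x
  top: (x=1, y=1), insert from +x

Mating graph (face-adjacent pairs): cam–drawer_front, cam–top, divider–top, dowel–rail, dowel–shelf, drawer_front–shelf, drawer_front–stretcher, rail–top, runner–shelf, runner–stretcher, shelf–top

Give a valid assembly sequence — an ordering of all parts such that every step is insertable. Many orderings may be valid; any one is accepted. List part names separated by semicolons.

1. runner@(1, -1) [-x clear] — {runner}
2. shelf@(1, 0) [+y clear] — {runner, shelf}
3. top@(1, 1) [+x clear] — {runner, shelf, top}
4. cam@(2, 1) [-y clear] — {cam, runner, shelf, top}
5. divider@(1, 2) [+y clear] — {cam, divider, runner, shelf, top}
6. stretcher@(2, -1) [+x clear] — {cam, divider, runner, shelf, stretcher, top}
7. dowel@(0, 0) [-y clear] — {cam, divider, dowel, runner, shelf, stretcher, top}
8. drawer_front@(2, 0) [+x clear] — {cam, divider, dowel, drawer_front, runner, shelf, stretcher, top}
9. rail@(0, 1) [+y clear] — {cam, divider, dowel, drawer_front, rail, runner, shelf, stretcher, top}

runner; shelf; top; cam; divider; stretcher; dowel; drawer_front; rail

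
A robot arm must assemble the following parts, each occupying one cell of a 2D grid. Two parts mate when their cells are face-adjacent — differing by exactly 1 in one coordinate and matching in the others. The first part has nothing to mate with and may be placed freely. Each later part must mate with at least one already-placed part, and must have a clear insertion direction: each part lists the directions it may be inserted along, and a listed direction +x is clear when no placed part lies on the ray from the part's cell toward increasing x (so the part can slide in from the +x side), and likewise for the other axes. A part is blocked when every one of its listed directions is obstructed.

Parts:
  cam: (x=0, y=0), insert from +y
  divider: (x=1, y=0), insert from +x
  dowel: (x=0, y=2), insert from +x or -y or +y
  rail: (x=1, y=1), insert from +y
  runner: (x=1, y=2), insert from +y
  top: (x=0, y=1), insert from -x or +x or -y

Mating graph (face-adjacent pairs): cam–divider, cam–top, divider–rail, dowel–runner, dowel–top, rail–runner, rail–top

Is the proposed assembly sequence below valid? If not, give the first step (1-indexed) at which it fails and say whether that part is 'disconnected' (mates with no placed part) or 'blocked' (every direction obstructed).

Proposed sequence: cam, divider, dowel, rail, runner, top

1. cam@(0, 0) [+y clear] — {cam}
2. divider@(1, 0) [+x clear] — {cam, divider}
3. dowel@(0, 2) — no placed neighbour ⇒ disconnected

Invalid at step 3 (disconnected)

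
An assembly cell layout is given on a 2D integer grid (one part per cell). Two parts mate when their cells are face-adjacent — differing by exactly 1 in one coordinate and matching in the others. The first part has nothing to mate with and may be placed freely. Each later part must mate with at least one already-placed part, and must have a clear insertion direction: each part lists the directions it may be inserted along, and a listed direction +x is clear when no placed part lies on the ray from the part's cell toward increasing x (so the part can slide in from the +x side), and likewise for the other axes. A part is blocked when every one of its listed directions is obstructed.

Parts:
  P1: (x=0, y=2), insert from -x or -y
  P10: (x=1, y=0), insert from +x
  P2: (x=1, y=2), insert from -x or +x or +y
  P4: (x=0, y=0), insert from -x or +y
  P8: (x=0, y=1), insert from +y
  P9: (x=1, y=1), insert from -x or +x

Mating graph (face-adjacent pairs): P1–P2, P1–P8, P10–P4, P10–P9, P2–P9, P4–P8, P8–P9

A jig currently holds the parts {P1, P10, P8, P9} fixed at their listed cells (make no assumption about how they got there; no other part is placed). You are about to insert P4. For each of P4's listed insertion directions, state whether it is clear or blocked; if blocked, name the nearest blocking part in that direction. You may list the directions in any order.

-x: ray from P4(0, 0) has no placed part ⇒ clear
+y: nearest on ray is P8@(0, 1) ⇒ blocked

+y: blocked by P8; -x: clear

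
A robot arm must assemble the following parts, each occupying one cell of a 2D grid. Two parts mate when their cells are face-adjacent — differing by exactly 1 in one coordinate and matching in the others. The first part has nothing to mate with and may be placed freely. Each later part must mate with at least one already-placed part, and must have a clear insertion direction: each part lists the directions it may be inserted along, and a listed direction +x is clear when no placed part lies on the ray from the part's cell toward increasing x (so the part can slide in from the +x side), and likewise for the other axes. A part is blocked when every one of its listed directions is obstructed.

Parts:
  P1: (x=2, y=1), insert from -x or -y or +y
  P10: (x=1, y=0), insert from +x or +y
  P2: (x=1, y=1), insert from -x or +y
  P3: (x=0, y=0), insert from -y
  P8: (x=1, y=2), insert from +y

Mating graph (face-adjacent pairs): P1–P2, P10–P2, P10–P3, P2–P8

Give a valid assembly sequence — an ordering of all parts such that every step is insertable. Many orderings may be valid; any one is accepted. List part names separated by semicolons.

P3; P10; P2; P1; P8

1. P3@(0, 0) [-y clear] — {P3}
2. P10@(1, 0) [+x clear] — {P10, P3}
3. P2@(1, 1) [-x clear] — {P10, P2, P3}
4. P1@(2, 1) [-y clear] — {P1, P10, P2, P3}
5. P8@(1, 2) [+y clear] — {P1, P10, P2, P3, P8}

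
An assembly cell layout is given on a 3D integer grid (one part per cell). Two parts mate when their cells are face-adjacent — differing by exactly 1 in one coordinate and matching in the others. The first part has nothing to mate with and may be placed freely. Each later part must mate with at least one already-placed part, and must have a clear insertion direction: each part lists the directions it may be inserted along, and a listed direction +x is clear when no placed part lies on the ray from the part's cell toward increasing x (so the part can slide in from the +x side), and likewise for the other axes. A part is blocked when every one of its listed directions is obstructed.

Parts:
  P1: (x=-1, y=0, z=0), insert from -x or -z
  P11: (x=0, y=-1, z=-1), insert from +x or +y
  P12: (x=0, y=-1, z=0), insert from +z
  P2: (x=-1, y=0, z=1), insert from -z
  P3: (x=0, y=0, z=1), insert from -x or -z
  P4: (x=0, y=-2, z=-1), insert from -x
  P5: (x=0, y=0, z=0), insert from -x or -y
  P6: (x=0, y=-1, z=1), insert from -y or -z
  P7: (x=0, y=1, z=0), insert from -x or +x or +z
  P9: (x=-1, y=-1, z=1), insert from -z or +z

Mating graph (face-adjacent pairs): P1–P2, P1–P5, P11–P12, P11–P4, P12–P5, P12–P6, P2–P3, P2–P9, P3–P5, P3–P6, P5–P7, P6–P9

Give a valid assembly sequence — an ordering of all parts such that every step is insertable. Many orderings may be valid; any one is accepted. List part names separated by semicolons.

1. P9@(-1, -1, 1) [-z clear] — {P9}
2. P2@(-1, 0, 1) [-z clear] — {P2, P9}
3. P1@(-1, 0, 0) [-x clear] — {P1, P2, P9}
4. P3@(0, 0, 1) [-z clear] — {P1, P2, P3, P9}
5. P5@(0, 0, 0) [-y clear] — {P1, P2, P3, P5, P9}
6. P12@(0, -1, 0) [+z clear] — {P1, P12, P2, P3, P5, P9}
7. P6@(0, -1, 1) [-y clear] — {P1, P12, P2, P3, P5, P6, P9}
8. P11@(0, -1, -1) [+x clear] — {P1, P11, P12, P2, P3, P5, P6, P9}
9. P4@(0, -2, -1) [-x clear] — {P1, P11, P12, P2, P3, P4, P5, P6, P9}
10. P7@(0, 1, 0) [-x clear] — {P1, P11, P12, P2, P3, P4, P5, P6, P7, P9}

P9; P2; P1; P3; P5; P12; P6; P11; P4; P7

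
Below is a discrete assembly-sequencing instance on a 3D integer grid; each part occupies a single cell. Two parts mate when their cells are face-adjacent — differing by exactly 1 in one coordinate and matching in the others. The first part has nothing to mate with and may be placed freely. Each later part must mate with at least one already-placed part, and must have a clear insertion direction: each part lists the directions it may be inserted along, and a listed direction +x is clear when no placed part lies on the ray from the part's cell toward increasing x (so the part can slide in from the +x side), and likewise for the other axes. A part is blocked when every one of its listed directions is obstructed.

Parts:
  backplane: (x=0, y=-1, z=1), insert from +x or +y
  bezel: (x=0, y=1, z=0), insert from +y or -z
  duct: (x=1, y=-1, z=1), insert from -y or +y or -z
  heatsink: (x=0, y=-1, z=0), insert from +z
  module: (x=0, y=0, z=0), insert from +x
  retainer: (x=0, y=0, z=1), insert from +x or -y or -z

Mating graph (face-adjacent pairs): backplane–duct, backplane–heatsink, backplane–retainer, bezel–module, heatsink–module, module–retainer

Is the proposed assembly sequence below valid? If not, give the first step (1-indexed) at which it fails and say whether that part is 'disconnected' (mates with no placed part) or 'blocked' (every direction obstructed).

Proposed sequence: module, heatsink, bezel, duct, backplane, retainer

Invalid at step 4 (disconnected)

1. module@(0, 0, 0) [+x clear] — {module}
2. heatsink@(0, -1, 0) [+z clear] — {heatsink, module}
3. bezel@(0, 1, 0) [+y clear] — {bezel, heatsink, module}
4. duct@(1, -1, 1) — no placed neighbour ⇒ disconnected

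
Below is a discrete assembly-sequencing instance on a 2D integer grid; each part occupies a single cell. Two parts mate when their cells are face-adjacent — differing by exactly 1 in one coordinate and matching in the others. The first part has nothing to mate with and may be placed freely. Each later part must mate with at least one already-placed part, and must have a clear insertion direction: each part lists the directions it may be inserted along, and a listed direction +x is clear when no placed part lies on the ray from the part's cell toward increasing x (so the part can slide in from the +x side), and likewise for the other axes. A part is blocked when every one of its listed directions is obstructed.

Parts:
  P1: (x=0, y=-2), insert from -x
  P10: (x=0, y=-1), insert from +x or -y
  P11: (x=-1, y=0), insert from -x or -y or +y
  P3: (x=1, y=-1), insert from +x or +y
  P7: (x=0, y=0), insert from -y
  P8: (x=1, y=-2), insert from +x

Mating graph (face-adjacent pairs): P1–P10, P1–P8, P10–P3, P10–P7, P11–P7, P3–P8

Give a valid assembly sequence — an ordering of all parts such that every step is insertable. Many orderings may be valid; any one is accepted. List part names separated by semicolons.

P11; P7; P10; P1; P3; P8

1. P11@(-1, 0) [-x clear] — {P11}
2. P7@(0, 0) [-y clear] — {P11, P7}
3. P10@(0, -1) [+x clear] — {P10, P11, P7}
4. P1@(0, -2) [-x clear] — {P1, P10, P11, P7}
5. P3@(1, -1) [+x clear] — {P1, P10, P11, P3, P7}
6. P8@(1, -2) [+x clear] — {P1, P10, P11, P3, P7, P8}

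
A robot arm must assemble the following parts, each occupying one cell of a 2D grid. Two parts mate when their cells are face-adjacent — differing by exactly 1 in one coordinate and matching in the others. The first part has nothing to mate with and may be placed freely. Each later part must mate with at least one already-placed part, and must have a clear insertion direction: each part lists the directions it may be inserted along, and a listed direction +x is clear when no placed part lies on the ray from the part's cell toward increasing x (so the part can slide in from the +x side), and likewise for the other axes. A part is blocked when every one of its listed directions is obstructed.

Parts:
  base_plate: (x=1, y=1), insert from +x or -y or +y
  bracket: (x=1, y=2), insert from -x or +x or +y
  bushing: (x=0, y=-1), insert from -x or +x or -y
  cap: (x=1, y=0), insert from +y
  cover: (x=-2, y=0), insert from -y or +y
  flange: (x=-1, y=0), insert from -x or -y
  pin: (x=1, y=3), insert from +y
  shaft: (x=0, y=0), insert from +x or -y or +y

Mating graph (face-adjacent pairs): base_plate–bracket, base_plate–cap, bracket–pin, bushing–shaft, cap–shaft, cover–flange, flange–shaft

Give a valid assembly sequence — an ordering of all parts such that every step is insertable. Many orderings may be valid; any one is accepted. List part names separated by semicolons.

1. cover@(-2, 0) [-y clear] — {cover}
2. flange@(-1, 0) [-y clear] — {cover, flange}
3. shaft@(0, 0) [+x clear] — {cover, flange, shaft}
4. cap@(1, 0) [+y clear] — {cap, cover, flange, shaft}
5. base_plate@(1, 1) [+x clear] — {base_plate, cap, cover, flange, shaft}
6. bracket@(1, 2) [-x clear] — {base_plate, bracket, cap, cover, flange, shaft}
7. pin@(1, 3) [+y clear] — {base_plate, bracket, cap, cover, flange, pin, shaft}
8. bushing@(0, -1) [-x clear] — {base_plate, bracket, bushing, cap, cover, flange, pin, shaft}

cover; flange; shaft; cap; base_plate; bracket; pin; bushing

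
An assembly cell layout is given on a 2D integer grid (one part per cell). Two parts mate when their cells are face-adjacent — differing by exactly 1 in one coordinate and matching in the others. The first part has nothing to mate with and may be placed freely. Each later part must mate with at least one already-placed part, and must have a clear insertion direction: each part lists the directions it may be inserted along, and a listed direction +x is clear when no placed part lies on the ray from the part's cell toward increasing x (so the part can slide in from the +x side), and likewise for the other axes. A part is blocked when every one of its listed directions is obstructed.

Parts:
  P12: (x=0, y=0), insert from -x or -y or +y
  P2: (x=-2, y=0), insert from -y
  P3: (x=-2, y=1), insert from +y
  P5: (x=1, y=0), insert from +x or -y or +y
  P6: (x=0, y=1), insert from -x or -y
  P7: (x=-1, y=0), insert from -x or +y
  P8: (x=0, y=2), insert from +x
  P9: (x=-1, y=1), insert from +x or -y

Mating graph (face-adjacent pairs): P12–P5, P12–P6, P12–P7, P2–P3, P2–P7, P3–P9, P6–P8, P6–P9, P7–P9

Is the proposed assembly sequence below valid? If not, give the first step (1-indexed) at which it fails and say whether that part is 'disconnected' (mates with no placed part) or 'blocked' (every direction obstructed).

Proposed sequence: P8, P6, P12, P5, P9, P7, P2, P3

1. P8@(0, 2) [+x clear] — {P8}
2. P6@(0, 1) [-x clear] — {P6, P8}
3. P12@(0, 0) [-x clear] — {P12, P6, P8}
4. P5@(1, 0) [+x clear] — {P12, P5, P6, P8}
5. P9@(-1, 1) [-y clear] — {P12, P5, P6, P8, P9}
6. P7@(-1, 0) [-x clear] — {P12, P5, P6, P7, P8, P9}
7. P2@(-2, 0) [-y clear] — {P12, P2, P5, P6, P7, P8, P9}
8. P3@(-2, 1) [+y clear] — {P12, P2, P3, P5, P6, P7, P8, P9}

Valid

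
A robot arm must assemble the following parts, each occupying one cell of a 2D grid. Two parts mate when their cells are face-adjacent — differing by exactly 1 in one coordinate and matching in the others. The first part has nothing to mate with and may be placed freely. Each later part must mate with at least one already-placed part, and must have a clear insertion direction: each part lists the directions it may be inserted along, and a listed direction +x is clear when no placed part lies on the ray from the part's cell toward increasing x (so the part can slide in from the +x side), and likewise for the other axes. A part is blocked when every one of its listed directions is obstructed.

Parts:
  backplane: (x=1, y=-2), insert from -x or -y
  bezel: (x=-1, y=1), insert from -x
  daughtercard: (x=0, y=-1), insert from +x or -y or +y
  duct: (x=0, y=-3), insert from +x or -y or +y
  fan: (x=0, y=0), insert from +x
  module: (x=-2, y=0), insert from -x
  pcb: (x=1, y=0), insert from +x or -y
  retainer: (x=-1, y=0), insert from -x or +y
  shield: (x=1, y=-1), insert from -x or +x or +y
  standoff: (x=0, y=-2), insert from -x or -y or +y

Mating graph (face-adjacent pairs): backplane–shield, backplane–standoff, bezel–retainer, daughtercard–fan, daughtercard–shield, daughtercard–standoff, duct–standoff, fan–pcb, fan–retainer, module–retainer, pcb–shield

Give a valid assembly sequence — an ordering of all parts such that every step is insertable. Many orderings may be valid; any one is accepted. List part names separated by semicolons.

standoff; daughtercard; fan; shield; pcb; retainer; bezel; module; duct; backplane

1. standoff@(0, -2) [-x clear] — {standoff}
2. daughtercard@(0, -1) [+x clear] — {daughtercard, standoff}
3. fan@(0, 0) [+x clear] — {daughtercard, fan, standoff}
4. shield@(1, -1) [+x clear] — {daughtercard, fan, shield, standoff}
5. pcb@(1, 0) [+x clear] — {daughtercard, fan, pcb, shield, standoff}
6. retainer@(-1, 0) [-x clear] — {daughtercard, fan, pcb, retainer, shield, standoff}
7. bezel@(-1, 1) [-x clear] — {bezel, daughtercard, fan, pcb, retainer, shield, standoff}
8. module@(-2, 0) [-x clear] — {bezel, daughtercard, fan, module, pcb, retainer, shield, standoff}
9. duct@(0, -3) [+x clear] — {bezel, daughtercard, duct, fan, module, pcb, retainer, shield, standoff}
10. backplane@(1, -2) [-y clear] — {backplane, bezel, daughtercard, duct, fan, module, pcb, retainer, shield, standoff}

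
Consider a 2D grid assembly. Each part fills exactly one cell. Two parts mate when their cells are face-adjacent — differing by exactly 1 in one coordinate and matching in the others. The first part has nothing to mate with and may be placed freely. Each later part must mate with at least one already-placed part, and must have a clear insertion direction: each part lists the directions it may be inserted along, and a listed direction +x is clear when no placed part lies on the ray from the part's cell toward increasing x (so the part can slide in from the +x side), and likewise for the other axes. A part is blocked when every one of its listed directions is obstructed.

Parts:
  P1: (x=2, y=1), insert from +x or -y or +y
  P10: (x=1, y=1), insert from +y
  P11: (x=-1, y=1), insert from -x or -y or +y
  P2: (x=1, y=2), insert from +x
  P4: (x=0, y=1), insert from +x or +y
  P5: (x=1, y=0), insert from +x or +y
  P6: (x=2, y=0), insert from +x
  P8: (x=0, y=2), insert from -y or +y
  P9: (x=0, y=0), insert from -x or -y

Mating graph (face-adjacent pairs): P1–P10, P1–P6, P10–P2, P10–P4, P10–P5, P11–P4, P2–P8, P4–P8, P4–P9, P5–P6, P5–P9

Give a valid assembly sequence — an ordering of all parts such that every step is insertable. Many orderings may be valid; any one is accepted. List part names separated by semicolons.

1. P4@(0, 1) [+x clear] — {P4}
2. P10@(1, 1) [+y clear] — {P10, P4}
3. P5@(1, 0) [+x clear] — {P10, P4, P5}
4. P11@(-1, 1) [-x clear] — {P10, P11, P4, P5}
5. P1@(2, 1) [+x clear] — {P1, P10, P11, P4, P5}
6. P2@(1, 2) [+x clear] — {P1, P10, P11, P2, P4, P5}
7. P6@(2, 0) [+x clear] — {P1, P10, P11, P2, P4, P5, P6}
8. P8@(0, 2) [+y clear] — {P1, P10, P11, P2, P4, P5, P6, P8}
9. P9@(0, 0) [-x clear] — {P1, P10, P11, P2, P4, P5, P6, P8, P9}

P4; P10; P5; P11; P1; P2; P6; P8; P9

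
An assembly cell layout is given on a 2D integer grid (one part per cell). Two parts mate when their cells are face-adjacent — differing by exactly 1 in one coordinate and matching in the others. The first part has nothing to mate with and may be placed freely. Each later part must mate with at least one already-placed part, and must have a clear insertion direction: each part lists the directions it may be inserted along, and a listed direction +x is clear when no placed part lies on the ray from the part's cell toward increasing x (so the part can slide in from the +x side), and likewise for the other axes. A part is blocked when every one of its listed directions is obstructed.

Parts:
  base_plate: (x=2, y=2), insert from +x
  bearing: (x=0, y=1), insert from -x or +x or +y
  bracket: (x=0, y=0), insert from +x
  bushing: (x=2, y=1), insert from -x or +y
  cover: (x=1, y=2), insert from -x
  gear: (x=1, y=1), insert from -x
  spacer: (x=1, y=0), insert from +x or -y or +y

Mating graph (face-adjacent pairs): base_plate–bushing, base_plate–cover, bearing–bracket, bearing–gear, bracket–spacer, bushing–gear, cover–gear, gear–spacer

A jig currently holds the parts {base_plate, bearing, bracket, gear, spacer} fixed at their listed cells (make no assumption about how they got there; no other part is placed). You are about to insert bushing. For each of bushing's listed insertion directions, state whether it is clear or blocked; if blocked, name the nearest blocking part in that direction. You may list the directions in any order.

-x: nearest on ray is gear@(1, 1) ⇒ blocked
+y: nearest on ray is base_plate@(2, 2) ⇒ blocked

+y: blocked by base_plate; -x: blocked by gear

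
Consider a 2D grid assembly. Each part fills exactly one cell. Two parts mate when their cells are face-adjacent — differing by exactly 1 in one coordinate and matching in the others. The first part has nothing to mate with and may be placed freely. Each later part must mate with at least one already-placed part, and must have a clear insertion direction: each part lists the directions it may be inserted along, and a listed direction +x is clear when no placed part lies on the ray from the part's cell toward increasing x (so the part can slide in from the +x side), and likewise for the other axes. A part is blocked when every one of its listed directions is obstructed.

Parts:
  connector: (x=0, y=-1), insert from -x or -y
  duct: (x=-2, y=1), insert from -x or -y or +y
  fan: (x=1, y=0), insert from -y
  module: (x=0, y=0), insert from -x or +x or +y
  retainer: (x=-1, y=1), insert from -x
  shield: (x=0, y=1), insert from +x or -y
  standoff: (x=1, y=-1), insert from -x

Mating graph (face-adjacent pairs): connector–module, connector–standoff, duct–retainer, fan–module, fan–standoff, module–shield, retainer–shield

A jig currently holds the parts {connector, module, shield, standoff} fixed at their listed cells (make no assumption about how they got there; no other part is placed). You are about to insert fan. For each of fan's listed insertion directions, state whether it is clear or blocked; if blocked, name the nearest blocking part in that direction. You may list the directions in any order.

-y: blocked by standoff

-y: nearest on ray is standoff@(1, -1) ⇒ blocked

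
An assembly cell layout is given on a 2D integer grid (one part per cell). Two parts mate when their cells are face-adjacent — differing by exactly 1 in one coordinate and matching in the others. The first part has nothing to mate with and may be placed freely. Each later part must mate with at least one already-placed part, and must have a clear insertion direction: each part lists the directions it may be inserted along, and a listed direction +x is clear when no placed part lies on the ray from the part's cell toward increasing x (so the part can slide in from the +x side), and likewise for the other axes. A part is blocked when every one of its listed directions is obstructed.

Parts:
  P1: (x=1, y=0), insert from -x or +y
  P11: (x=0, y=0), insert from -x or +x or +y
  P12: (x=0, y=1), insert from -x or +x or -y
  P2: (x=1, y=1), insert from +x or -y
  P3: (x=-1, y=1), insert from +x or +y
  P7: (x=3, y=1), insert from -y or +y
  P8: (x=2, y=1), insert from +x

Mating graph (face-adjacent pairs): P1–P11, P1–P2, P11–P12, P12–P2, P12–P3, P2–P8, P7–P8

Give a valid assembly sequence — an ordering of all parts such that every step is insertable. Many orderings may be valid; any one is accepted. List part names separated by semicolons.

P2; P1; P8; P12; P3; P7; P11

1. P2@(1, 1) [+x clear] — {P2}
2. P1@(1, 0) [-x clear] — {P1, P2}
3. P8@(2, 1) [+x clear] — {P1, P2, P8}
4. P12@(0, 1) [-x clear] — {P1, P12, P2, P8}
5. P3@(-1, 1) [+y clear] — {P1, P12, P2, P3, P8}
6. P7@(3, 1) [-y clear] — {P1, P12, P2, P3, P7, P8}
7. P11@(0, 0) [-x clear] — {P1, P11, P12, P2, P3, P7, P8}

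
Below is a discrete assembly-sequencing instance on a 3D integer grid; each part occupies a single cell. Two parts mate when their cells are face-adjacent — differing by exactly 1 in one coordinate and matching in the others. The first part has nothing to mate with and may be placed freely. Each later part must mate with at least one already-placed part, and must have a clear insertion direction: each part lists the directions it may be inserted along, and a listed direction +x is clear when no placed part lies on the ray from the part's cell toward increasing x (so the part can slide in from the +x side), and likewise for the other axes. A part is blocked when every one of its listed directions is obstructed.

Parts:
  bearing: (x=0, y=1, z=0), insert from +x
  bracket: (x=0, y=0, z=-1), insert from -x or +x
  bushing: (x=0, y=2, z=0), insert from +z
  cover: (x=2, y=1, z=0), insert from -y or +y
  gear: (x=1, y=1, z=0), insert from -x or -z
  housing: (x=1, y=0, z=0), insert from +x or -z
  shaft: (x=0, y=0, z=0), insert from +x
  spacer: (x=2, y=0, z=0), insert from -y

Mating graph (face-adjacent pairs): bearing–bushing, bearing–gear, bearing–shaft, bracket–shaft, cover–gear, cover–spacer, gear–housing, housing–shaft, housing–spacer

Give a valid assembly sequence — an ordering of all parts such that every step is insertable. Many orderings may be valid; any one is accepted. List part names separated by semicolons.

bracket; shaft; housing; spacer; bearing; cover; gear; bushing

1. bracket@(0, 0, -1) [-x clear] — {bracket}
2. shaft@(0, 0, 0) [+x clear] — {bracket, shaft}
3. housing@(1, 0, 0) [+x clear] — {bracket, housing, shaft}
4. spacer@(2, 0, 0) [-y clear] — {bracket, housing, shaft, spacer}
5. bearing@(0, 1, 0) [+x clear] — {bearing, bracket, housing, shaft, spacer}
6. cover@(2, 1, 0) [+y clear] — {bearing, bracket, cover, housing, shaft, spacer}
7. gear@(1, 1, 0) [-z clear] — {bearing, bracket, cover, gear, housing, shaft, spacer}
8. bushing@(0, 2, 0) [+z clear] — {bearing, bracket, bushing, cover, gear, housing, shaft, spacer}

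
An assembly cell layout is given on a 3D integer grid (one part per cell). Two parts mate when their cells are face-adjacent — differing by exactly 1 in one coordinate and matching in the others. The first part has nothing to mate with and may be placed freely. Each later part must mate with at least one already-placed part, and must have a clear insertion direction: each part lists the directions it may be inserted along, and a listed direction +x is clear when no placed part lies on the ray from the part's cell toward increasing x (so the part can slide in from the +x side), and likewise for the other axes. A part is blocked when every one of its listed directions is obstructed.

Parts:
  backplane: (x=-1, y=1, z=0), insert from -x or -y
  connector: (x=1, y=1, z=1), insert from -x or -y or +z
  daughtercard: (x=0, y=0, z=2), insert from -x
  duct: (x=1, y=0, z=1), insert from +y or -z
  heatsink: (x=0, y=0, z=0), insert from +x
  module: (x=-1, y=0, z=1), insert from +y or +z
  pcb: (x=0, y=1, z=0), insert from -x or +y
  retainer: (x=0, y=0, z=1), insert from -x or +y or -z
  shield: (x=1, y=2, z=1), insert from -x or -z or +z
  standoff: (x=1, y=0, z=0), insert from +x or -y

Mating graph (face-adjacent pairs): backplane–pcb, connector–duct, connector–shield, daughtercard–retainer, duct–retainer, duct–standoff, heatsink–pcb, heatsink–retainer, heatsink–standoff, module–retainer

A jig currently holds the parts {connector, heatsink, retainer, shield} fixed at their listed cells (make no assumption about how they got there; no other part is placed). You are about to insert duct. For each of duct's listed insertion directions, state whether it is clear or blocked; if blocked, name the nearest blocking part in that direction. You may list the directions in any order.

+y: blocked by connector; -z: clear

+y: nearest on ray is connector@(1, 1, 1) ⇒ blocked
-z: ray from duct(1, 0, 1) has no placed part ⇒ clear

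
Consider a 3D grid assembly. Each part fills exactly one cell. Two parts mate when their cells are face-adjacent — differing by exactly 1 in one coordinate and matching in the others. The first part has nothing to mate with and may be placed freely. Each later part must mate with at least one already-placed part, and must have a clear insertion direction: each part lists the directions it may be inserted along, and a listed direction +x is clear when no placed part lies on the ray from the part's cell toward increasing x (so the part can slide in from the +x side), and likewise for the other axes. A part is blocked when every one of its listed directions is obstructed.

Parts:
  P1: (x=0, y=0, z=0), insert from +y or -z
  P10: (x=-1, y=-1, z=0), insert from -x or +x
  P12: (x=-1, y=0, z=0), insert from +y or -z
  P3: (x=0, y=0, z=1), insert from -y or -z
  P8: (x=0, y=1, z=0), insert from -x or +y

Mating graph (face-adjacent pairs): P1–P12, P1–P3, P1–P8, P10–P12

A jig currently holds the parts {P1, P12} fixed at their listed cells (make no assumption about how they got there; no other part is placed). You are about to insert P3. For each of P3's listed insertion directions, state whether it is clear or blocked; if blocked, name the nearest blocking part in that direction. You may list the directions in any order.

-y: clear; -z: blocked by P1

-y: ray from P3(0, 0, 1) has no placed part ⇒ clear
-z: nearest on ray is P1@(0, 0, 0) ⇒ blocked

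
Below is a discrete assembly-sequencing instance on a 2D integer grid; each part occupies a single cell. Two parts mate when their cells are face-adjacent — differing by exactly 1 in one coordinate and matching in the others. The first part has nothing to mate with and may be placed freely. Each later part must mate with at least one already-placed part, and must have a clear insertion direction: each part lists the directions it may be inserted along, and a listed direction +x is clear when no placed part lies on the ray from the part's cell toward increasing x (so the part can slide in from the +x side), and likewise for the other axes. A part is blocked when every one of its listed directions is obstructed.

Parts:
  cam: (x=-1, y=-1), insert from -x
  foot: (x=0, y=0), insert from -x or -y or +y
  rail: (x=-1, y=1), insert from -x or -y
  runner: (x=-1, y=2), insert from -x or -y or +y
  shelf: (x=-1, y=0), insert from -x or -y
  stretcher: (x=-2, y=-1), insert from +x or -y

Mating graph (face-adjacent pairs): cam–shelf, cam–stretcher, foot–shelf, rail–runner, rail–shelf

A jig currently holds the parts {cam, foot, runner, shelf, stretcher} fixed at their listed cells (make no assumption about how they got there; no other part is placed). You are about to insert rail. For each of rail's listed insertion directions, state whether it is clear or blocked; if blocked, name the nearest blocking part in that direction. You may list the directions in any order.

-x: ray from rail(-1, 1) has no placed part ⇒ clear
-y: nearest on ray is shelf@(-1, 0) ⇒ blocked

-x: clear; -y: blocked by shelf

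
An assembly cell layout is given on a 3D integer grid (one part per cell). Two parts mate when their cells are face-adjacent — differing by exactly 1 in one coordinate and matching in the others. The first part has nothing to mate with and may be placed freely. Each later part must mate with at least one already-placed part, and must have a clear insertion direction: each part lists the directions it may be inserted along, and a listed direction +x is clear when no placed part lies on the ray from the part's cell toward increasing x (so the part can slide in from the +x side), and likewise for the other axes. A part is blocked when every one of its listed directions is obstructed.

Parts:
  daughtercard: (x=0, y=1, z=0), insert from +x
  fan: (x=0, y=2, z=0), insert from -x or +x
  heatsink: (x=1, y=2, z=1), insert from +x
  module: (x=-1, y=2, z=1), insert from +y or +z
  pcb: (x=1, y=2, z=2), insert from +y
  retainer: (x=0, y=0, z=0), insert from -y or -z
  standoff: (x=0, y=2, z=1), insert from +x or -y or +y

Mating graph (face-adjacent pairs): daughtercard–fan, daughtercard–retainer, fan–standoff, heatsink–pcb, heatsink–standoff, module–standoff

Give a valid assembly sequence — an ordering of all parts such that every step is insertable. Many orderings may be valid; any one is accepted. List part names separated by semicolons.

pcb; heatsink; standoff; module; fan; daughtercard; retainer

1. pcb@(1, 2, 2) [+y clear] — {pcb}
2. heatsink@(1, 2, 1) [+x clear] — {heatsink, pcb}
3. standoff@(0, 2, 1) [-y clear] — {heatsink, pcb, standoff}
4. module@(-1, 2, 1) [+y clear] — {heatsink, module, pcb, standoff}
5. fan@(0, 2, 0) [-x clear] — {fan, heatsink, module, pcb, standoff}
6. daughtercard@(0, 1, 0) [+x clear] — {daughtercard, fan, heatsink, module, pcb, standoff}
7. retainer@(0, 0, 0) [-y clear] — {daughtercard, fan, heatsink, module, pcb, retainer, standoff}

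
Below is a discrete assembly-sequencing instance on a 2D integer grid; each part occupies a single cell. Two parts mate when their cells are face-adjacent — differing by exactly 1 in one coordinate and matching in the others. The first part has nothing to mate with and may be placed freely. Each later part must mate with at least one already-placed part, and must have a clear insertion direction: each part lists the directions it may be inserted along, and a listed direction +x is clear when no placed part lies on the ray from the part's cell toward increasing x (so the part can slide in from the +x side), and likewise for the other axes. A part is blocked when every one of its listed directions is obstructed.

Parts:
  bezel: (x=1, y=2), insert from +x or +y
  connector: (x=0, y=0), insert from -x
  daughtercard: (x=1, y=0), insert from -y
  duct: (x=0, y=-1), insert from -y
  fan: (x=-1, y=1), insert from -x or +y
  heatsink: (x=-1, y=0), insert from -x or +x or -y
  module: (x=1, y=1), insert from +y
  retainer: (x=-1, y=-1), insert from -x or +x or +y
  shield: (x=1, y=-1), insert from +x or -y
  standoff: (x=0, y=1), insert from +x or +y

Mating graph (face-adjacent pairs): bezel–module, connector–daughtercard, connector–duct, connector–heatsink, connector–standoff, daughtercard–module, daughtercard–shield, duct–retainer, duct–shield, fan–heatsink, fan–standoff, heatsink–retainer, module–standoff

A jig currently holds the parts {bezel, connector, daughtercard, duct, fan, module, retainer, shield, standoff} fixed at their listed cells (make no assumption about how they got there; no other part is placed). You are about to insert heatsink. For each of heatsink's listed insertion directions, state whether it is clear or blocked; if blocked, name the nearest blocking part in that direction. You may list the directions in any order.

+x: blocked by connector; -x: clear; -y: blocked by retainer

-x: ray from heatsink(-1, 0) has no placed part ⇒ clear
+x: nearest on ray is connector@(0, 0) ⇒ blocked
-y: nearest on ray is retainer@(-1, -1) ⇒ blocked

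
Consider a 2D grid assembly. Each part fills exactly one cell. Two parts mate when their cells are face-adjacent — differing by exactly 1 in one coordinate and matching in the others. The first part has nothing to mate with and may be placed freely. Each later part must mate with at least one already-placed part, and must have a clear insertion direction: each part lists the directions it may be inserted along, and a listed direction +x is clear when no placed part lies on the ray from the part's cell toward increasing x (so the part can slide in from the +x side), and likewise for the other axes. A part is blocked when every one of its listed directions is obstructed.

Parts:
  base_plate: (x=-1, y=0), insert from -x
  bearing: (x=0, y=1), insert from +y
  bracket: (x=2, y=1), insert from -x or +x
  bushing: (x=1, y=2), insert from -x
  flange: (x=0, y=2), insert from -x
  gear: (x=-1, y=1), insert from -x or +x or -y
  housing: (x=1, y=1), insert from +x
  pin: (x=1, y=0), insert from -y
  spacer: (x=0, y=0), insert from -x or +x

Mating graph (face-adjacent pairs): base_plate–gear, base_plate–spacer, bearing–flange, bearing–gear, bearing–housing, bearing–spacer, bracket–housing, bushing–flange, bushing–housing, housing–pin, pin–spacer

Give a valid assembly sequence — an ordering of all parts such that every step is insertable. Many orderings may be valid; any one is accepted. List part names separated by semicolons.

1. spacer@(0, 0) [-x clear] — {spacer}
2. bearing@(0, 1) [+y clear] — {bearing, spacer}
3. gear@(-1, 1) [-x clear] — {bearing, gear, spacer}
4. housing@(1, 1) [+x clear] — {bearing, gear, housing, spacer}
5. bracket@(2, 1) [+x clear] — {bearing, bracket, gear, housing, spacer}
6. base_plate@(-1, 0) [-x clear] — {base_plate, bearing, bracket, gear, housing, spacer}
7. bushing@(1, 2) [-x clear] — {base_plate, bearing, bracket, bushing, gear, housing, spacer}
8. flange@(0, 2) [-x clear] — {base_plate, bearing, bracket, bushing, flange, gear, housing, spacer}
9. pin@(1, 0) [-y clear] — {base_plate, bearing, bracket, bushing, flange, gear, housing, pin, spacer}

spacer; bearing; gear; housing; bracket; base_plate; bushing; flange; pin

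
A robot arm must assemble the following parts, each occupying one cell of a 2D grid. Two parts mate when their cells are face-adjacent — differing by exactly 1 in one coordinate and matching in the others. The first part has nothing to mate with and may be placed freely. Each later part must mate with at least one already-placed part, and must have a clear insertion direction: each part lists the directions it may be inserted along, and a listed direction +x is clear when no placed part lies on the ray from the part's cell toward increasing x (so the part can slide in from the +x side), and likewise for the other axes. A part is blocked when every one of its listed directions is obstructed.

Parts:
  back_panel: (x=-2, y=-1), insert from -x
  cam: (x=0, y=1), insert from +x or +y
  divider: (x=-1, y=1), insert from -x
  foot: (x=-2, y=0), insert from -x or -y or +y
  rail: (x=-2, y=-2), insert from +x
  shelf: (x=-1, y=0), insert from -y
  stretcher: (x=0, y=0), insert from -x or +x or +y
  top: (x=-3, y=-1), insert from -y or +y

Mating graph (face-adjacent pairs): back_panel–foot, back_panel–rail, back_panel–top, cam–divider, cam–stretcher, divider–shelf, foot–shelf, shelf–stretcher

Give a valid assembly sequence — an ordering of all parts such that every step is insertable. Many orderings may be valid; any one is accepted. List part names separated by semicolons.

1. divider@(-1, 1) [-x clear] — {divider}
2. cam@(0, 1) [+x clear] — {cam, divider}
3. stretcher@(0, 0) [-x clear] — {cam, divider, stretcher}
4. shelf@(-1, 0) [-y clear] — {cam, divider, shelf, stretcher}
5. foot@(-2, 0) [-x clear] — {cam, divider, foot, shelf, stretcher}
6. back_panel@(-2, -1) [-x clear] — {back_panel, cam, divider, foot, shelf, stretcher}
7. rail@(-2, -2) [+x clear] — {back_panel, cam, divider, foot, rail, shelf, stretcher}
8. top@(-3, -1) [-y clear] — {back_panel, cam, divider, foot, rail, shelf, stretcher, top}

divider; cam; stretcher; shelf; foot; back_panel; rail; top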